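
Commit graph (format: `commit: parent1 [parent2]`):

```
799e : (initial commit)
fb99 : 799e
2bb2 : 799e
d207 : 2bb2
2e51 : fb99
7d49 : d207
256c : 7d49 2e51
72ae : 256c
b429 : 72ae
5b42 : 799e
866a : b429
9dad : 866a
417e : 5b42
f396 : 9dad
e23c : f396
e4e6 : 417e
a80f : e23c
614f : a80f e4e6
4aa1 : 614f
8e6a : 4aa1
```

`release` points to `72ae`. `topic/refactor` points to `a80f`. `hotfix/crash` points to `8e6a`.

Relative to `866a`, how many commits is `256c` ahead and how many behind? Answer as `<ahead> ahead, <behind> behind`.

Reachable from 256c: {256c, 2bb2, 2e51, 799e, 7d49, d207, fb99}.
Reachable from 866a: {256c, 2bb2, 2e51, 72ae, 799e, 7d49, 866a, b429, d207, fb99}.
Only in 256c's history (ahead): {} — 0.
Only in 866a's history (behind): {72ae, 866a, b429} — 3.

0 ahead, 3 behind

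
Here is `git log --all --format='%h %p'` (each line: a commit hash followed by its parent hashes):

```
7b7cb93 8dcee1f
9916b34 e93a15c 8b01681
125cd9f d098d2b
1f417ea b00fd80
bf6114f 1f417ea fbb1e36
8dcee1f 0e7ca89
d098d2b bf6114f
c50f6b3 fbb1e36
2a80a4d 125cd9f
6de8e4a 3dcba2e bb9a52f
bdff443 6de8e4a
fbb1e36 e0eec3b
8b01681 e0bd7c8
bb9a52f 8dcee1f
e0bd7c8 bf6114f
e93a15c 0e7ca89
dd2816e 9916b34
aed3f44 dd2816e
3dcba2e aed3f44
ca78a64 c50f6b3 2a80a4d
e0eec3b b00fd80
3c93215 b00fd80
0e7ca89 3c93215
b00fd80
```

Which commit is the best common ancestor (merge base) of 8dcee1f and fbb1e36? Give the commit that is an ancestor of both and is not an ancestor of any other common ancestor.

Ancestors of 8dcee1f: {0e7ca89, 3c93215, 8dcee1f, b00fd80}.
Ancestors of fbb1e36: {b00fd80, e0eec3b, fbb1e36}.
Common ancestors: {b00fd80}.
The only common ancestor is b00fd80, so it is the merge base.

b00fd80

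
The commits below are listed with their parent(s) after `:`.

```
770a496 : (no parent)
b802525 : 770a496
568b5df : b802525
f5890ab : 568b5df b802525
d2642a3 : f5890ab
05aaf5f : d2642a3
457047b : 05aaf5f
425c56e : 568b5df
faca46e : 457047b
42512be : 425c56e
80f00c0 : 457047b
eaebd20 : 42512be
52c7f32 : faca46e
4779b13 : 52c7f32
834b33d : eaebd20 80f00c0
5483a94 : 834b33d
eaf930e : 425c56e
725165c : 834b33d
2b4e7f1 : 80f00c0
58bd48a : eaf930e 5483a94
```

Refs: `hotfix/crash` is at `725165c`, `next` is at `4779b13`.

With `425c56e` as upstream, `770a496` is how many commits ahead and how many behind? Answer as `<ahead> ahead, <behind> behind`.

Reachable from 770a496: {770a496}.
Reachable from 425c56e: {425c56e, 568b5df, 770a496, b802525}.
Only in 770a496's history (ahead): {} — 0.
Only in 425c56e's history (behind): {425c56e, 568b5df, b802525} — 3.

0 ahead, 3 behind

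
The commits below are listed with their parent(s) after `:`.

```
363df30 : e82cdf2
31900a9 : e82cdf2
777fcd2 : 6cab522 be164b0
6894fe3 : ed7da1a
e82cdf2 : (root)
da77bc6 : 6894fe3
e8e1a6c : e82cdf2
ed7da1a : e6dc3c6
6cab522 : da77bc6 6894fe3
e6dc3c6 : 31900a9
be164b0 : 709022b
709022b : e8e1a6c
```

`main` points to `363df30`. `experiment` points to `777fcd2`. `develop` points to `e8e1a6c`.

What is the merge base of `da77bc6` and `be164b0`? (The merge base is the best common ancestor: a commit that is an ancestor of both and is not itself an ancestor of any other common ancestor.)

Ancestors of da77bc6: {31900a9, 6894fe3, da77bc6, e6dc3c6, e82cdf2, ed7da1a}.
Ancestors of be164b0: {709022b, be164b0, e82cdf2, e8e1a6c}.
Common ancestors: {e82cdf2}.
The only common ancestor is e82cdf2, so it is the merge base.

e82cdf2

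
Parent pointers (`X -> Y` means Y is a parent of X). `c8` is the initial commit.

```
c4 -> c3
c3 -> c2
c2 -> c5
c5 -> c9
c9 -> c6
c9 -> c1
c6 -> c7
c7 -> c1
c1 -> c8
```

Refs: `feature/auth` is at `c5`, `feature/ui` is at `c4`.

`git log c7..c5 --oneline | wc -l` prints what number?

3

Reachable from c5: {c1, c5, c6, c7, c8, c9}.
Reachable from c7: {c1, c7, c8}.
In c5's history but not c7's: {c5, c6, c9} — 3 commits.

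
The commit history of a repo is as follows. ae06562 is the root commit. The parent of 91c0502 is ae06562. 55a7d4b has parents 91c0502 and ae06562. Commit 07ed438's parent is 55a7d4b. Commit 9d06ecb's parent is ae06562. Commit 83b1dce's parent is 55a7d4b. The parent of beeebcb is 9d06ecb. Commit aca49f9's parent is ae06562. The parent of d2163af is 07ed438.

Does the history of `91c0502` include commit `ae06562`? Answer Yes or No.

Yes

Ancestors of 91c0502 (commits reachable by following parents): {91c0502, ae06562}.
ae06562 is in that set, so it is an ancestor of 91c0502.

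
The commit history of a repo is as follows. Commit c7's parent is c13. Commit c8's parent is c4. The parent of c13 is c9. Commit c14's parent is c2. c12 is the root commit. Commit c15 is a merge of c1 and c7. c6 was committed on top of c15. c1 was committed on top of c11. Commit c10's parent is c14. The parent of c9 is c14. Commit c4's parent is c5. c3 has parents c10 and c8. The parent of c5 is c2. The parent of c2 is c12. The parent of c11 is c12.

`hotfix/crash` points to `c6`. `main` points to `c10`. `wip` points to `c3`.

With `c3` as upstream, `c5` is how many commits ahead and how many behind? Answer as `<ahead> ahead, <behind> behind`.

Reachable from c5: {c12, c2, c5}.
Reachable from c3: {c10, c12, c14, c2, c3, c4, c5, c8}.
Only in c5's history (ahead): {} — 0.
Only in c3's history (behind): {c10, c14, c3, c4, c8} — 5.

0 ahead, 5 behind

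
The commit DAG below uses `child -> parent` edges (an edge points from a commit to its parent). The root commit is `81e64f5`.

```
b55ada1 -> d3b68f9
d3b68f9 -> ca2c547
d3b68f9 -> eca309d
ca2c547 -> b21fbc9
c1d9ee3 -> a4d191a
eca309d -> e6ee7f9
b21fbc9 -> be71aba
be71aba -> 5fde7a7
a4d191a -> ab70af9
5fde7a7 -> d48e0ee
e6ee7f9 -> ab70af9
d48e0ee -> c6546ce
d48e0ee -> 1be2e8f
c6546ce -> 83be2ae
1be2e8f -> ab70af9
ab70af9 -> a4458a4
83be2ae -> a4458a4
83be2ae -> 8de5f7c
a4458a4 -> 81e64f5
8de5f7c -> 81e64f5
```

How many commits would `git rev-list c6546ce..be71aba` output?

5

Reachable from be71aba: {1be2e8f, 5fde7a7, 81e64f5, 83be2ae, 8de5f7c, a4458a4, ab70af9, be71aba, c6546ce, d48e0ee}.
Reachable from c6546ce: {81e64f5, 83be2ae, 8de5f7c, a4458a4, c6546ce}.
In be71aba's history but not c6546ce's: {1be2e8f, 5fde7a7, ab70af9, be71aba, d48e0ee} — 5 commits.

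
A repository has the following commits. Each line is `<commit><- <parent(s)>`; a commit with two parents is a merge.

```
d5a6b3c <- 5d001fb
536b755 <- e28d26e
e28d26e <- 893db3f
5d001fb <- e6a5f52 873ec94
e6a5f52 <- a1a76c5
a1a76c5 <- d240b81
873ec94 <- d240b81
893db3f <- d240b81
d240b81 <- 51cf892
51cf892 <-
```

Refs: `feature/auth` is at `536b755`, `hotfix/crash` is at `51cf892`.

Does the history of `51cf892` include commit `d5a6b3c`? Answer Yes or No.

No

Ancestors of 51cf892: {51cf892}.
d5a6b3c is not in that set, so it is not an ancestor of 51cf892.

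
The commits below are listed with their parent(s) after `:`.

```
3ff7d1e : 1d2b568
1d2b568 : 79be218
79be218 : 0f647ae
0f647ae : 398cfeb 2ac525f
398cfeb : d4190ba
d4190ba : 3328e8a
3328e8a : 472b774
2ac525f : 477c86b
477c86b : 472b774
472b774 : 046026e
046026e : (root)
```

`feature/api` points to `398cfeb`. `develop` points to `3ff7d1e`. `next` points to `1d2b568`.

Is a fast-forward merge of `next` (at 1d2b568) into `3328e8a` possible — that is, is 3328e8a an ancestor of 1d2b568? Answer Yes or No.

A fast-forward from 3328e8a to 1d2b568 is possible iff 3328e8a is an ancestor of 1d2b568.
Ancestors of 1d2b568: {046026e, 0f647ae, 1d2b568, 2ac525f, 3328e8a, 398cfeb, 472b774, 477c86b, 79be218, d4190ba}.
3328e8a is among them, so fast-forward is possible.

Yes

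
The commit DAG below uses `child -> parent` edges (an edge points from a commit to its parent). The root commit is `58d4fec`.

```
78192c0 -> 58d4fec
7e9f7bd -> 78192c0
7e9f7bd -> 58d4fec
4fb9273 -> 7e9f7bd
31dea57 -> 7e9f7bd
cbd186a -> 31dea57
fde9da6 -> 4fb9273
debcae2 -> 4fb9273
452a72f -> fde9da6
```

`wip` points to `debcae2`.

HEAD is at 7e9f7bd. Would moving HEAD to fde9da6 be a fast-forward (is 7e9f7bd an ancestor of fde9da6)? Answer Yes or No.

A fast-forward from 7e9f7bd to fde9da6 is possible iff 7e9f7bd is an ancestor of fde9da6.
Ancestors of fde9da6: {4fb9273, 58d4fec, 78192c0, 7e9f7bd, fde9da6}.
7e9f7bd is among them, so fast-forward is possible.

Yes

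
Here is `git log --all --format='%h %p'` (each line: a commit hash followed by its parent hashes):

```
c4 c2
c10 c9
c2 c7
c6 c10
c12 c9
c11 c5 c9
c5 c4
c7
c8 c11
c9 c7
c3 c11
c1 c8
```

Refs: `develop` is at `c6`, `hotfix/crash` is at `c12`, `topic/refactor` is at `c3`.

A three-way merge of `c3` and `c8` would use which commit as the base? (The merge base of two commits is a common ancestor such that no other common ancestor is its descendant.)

Ancestors of c3: {c11, c2, c3, c4, c5, c7, c9}.
Ancestors of c8: {c11, c2, c4, c5, c7, c8, c9}.
Common ancestors: {c11, c2, c4, c5, c7, c9}.
Among these, c11 is not an ancestor of any other common ancestor — it is the merge base.

c11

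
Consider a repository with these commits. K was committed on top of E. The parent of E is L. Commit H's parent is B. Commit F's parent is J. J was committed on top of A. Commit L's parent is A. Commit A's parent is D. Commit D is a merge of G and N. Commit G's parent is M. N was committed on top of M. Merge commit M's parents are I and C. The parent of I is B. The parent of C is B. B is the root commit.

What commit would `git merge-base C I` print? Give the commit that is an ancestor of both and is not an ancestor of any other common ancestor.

Ancestors of C: {B, C}.
Ancestors of I: {B, I}.
Common ancestors: {B}.
The only common ancestor is B, so it is the merge base.

B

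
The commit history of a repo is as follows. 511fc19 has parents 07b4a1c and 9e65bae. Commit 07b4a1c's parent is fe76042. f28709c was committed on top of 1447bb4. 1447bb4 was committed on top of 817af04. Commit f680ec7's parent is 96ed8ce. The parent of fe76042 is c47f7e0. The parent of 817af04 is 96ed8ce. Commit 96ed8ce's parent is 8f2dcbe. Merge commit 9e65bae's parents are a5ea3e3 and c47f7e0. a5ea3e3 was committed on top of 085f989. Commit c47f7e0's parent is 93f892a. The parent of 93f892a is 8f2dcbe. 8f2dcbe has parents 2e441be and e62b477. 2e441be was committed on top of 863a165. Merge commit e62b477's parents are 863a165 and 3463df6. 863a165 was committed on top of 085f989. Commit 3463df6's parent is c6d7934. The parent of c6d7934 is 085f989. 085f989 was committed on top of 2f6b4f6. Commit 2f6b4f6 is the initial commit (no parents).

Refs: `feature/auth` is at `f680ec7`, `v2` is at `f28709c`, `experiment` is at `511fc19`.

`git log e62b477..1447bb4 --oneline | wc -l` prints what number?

5

Reachable from 1447bb4: {085f989, 1447bb4, 2e441be, 2f6b4f6, 3463df6, 817af04, 863a165, 8f2dcbe, 96ed8ce, c6d7934, e62b477}.
Reachable from e62b477: {085f989, 2f6b4f6, 3463df6, 863a165, c6d7934, e62b477}.
In 1447bb4's history but not e62b477's: {1447bb4, 2e441be, 817af04, 8f2dcbe, 96ed8ce} — 5 commits.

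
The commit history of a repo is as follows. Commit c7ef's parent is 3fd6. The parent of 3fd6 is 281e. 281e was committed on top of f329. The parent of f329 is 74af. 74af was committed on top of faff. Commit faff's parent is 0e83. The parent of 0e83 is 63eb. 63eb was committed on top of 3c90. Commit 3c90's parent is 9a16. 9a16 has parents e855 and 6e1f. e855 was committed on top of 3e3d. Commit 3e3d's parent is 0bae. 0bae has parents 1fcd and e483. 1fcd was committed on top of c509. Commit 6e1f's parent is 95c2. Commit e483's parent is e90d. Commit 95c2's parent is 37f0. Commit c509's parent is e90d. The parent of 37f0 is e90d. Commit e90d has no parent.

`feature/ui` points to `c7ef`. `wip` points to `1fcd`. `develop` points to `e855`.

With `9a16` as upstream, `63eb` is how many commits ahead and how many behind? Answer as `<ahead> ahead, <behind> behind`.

2 ahead, 0 behind

Reachable from 63eb: {0bae, 1fcd, 37f0, 3c90, 3e3d, 63eb, 6e1f, 95c2, 9a16, c509, e483, e855, e90d}.
Reachable from 9a16: {0bae, 1fcd, 37f0, 3e3d, 6e1f, 95c2, 9a16, c509, e483, e855, e90d}.
Only in 63eb's history (ahead): {3c90, 63eb} — 2.
Only in 9a16's history (behind): {} — 0.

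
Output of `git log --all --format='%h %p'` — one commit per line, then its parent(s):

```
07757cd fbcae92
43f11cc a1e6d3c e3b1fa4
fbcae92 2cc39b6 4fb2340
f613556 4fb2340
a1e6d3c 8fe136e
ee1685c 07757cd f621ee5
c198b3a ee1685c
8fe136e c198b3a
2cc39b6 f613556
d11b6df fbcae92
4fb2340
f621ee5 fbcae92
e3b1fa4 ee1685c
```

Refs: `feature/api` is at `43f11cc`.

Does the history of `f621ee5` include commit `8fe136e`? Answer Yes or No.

No

Ancestors of f621ee5: {2cc39b6, 4fb2340, f613556, f621ee5, fbcae92}.
8fe136e is not in that set, so it is not an ancestor of f621ee5.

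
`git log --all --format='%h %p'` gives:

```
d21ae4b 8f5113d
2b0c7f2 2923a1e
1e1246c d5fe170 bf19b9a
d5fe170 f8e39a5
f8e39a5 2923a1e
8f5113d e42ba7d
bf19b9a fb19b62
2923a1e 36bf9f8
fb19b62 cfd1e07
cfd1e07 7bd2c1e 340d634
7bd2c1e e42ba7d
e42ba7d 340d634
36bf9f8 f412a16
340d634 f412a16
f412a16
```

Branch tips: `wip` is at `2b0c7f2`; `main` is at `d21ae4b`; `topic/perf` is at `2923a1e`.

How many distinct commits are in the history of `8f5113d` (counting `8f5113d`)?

4

Walking parent pointers from 8f5113d: reachable set = {340d634, 8f5113d, e42ba7d, f412a16}.
That is 4 commits.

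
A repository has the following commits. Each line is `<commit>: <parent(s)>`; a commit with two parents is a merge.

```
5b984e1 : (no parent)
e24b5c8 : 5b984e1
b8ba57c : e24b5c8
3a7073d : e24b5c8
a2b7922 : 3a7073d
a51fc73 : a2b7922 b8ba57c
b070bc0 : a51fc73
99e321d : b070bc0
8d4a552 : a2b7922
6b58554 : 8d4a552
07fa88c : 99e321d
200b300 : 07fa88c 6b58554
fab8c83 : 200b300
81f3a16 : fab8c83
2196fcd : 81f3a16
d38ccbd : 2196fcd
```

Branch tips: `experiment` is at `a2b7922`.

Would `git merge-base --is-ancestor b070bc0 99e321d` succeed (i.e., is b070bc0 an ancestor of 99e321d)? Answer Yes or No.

Ancestors of 99e321d (commits reachable by following parents): {3a7073d, 5b984e1, 99e321d, a2b7922, a51fc73, b070bc0, b8ba57c, e24b5c8}.
b070bc0 is in that set, so it is an ancestor of 99e321d.

Yes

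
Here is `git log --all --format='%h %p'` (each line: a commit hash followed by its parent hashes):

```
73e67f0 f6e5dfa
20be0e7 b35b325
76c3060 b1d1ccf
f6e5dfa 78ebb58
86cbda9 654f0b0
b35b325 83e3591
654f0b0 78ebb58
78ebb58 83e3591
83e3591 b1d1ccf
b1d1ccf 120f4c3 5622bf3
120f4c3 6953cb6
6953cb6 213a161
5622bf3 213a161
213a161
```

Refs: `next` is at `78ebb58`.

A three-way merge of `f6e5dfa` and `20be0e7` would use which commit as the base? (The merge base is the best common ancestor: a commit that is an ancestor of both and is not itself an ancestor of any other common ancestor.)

Ancestors of f6e5dfa: {120f4c3, 213a161, 5622bf3, 6953cb6, 78ebb58, 83e3591, b1d1ccf, f6e5dfa}.
Ancestors of 20be0e7: {120f4c3, 20be0e7, 213a161, 5622bf3, 6953cb6, 83e3591, b1d1ccf, b35b325}.
Common ancestors: {120f4c3, 213a161, 5622bf3, 6953cb6, 83e3591, b1d1ccf}.
Among these, 83e3591 is not an ancestor of any other common ancestor — it is the merge base.

83e3591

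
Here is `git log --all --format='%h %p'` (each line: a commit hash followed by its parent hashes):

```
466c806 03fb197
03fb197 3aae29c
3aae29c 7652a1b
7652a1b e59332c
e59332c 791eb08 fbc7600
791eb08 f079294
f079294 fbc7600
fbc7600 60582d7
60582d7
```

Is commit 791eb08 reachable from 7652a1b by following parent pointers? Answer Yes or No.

Yes

Ancestors of 7652a1b (commits reachable by following parents): {60582d7, 7652a1b, 791eb08, e59332c, f079294, fbc7600}.
791eb08 is in that set, so it is an ancestor of 7652a1b.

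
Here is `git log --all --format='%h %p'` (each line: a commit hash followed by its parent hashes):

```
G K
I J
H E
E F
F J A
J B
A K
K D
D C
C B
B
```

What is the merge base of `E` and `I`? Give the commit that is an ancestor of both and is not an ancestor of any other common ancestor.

Ancestors of E: {A, B, C, D, E, F, J, K}.
Ancestors of I: {B, I, J}.
Common ancestors: {B, J}.
Among these, J is not an ancestor of any other common ancestor — it is the merge base.

J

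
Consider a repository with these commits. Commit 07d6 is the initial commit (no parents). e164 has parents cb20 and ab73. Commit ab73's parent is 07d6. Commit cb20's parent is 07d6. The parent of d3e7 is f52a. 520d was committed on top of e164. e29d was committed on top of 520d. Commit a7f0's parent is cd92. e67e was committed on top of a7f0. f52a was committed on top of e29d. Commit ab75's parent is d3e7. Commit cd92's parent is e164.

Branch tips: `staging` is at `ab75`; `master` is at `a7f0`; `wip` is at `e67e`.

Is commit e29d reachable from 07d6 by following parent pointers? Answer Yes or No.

Ancestors of 07d6: {07d6}.
e29d is not in that set, so it is not an ancestor of 07d6.

No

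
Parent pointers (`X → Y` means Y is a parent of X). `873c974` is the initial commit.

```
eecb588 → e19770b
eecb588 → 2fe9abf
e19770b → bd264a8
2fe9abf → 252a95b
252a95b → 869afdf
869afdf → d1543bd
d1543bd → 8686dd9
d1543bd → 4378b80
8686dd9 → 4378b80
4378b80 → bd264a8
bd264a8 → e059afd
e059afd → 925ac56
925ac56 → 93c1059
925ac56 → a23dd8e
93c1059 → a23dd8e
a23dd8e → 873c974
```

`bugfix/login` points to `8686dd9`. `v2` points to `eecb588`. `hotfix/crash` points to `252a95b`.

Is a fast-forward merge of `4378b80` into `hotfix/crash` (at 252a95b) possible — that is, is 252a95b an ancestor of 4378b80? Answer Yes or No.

A fast-forward from 252a95b to 4378b80 is possible iff 252a95b is an ancestor of 4378b80.
Ancestors of 4378b80: {4378b80, 873c974, 925ac56, 93c1059, a23dd8e, bd264a8, e059afd}.
252a95b is not among them, so fast-forward is not possible.

No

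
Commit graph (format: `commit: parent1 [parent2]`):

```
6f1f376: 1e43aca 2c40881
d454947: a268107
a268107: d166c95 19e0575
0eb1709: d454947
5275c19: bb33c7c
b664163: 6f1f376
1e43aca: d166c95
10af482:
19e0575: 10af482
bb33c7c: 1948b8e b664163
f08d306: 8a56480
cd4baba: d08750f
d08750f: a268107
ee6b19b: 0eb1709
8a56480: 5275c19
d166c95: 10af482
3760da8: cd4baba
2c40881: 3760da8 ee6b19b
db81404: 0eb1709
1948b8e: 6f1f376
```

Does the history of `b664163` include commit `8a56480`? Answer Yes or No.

Ancestors of b664163: {0eb1709, 10af482, 19e0575, 1e43aca, 2c40881, 3760da8, 6f1f376, a268107, b664163, cd4baba, d08750f, d166c95, d454947, ee6b19b}.
8a56480 is not in that set, so it is not an ancestor of b664163.

No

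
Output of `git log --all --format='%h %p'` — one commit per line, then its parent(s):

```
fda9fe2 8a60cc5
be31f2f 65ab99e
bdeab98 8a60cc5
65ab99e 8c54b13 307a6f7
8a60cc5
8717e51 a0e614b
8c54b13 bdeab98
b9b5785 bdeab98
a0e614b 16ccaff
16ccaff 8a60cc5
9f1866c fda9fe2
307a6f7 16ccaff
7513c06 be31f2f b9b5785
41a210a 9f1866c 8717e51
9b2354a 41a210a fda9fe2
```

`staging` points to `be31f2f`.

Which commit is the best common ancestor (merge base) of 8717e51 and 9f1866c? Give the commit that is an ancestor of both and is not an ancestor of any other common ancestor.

Ancestors of 8717e51: {16ccaff, 8717e51, 8a60cc5, a0e614b}.
Ancestors of 9f1866c: {8a60cc5, 9f1866c, fda9fe2}.
Common ancestors: {8a60cc5}.
The only common ancestor is 8a60cc5, so it is the merge base.

8a60cc5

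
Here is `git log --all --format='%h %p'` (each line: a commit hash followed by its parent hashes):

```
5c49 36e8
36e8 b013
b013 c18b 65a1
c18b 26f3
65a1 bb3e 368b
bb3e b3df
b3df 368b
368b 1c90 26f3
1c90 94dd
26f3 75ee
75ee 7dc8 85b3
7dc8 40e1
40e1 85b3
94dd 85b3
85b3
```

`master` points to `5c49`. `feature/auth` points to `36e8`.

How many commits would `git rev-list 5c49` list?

Walking parent pointers from 5c49: reachable set = {1c90, 26f3, 368b, 36e8, 40e1, 5c49, 65a1, 75ee, 7dc8, 85b3, 94dd, b013, b3df, bb3e, c18b}.
That is 15 commits.

15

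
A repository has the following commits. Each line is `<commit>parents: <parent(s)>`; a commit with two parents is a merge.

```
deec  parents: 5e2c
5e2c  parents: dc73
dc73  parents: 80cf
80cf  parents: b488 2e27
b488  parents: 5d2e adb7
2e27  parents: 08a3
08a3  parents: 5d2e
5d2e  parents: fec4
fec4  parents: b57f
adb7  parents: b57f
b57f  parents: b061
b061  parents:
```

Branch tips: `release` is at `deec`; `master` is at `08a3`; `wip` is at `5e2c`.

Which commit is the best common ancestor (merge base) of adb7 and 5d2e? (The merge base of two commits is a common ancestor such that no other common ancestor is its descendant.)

b57f

Ancestors of adb7: {adb7, b061, b57f}.
Ancestors of 5d2e: {5d2e, b061, b57f, fec4}.
Common ancestors: {b061, b57f}.
Among these, b57f is not an ancestor of any other common ancestor — it is the merge base.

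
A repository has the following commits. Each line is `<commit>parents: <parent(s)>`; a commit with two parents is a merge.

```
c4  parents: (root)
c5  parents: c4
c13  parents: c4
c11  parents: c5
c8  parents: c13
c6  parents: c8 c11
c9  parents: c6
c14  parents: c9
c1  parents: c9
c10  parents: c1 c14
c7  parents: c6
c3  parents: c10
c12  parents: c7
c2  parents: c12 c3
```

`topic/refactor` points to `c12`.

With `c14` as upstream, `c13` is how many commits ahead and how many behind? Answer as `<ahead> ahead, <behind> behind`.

Reachable from c13: {c13, c4}.
Reachable from c14: {c11, c13, c14, c4, c5, c6, c8, c9}.
Only in c13's history (ahead): {} — 0.
Only in c14's history (behind): {c11, c14, c5, c6, c8, c9} — 6.

0 ahead, 6 behind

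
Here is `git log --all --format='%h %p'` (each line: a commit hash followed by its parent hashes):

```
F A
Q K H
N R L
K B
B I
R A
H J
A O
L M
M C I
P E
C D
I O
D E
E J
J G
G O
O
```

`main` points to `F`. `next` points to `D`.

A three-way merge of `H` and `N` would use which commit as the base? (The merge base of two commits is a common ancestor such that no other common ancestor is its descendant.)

J

Ancestors of H: {G, H, J, O}.
Ancestors of N: {A, C, D, E, G, I, J, L, M, N, O, R}.
Common ancestors: {G, J, O}.
Among these, J is not an ancestor of any other common ancestor — it is the merge base.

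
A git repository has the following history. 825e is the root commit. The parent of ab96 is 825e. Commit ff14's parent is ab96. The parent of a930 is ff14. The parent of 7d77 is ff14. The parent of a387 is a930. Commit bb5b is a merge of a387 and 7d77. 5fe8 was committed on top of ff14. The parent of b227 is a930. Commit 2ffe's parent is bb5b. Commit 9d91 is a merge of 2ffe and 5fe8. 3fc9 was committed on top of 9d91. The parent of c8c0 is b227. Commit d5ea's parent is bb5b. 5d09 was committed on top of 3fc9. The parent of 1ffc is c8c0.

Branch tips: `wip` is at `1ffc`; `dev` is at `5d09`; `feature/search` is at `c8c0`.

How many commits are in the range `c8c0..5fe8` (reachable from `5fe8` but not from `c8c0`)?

Reachable from 5fe8: {5fe8, 825e, ab96, ff14}.
Reachable from c8c0: {825e, a930, ab96, b227, c8c0, ff14}.
In 5fe8's history but not c8c0's: {5fe8} — 1 commit.

1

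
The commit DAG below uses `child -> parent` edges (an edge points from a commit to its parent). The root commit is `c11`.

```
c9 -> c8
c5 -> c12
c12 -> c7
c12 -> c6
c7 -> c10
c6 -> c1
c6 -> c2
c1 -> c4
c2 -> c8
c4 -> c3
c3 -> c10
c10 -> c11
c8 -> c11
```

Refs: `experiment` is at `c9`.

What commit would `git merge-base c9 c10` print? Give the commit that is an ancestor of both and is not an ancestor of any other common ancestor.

Ancestors of c9: {c11, c8, c9}.
Ancestors of c10: {c10, c11}.
Common ancestors: {c11}.
The only common ancestor is c11, so it is the merge base.

c11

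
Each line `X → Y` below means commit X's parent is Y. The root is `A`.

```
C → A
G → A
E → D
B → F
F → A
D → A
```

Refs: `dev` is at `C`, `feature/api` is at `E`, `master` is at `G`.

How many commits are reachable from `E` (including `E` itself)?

3

Walking parent pointers from E: reachable set = {A, D, E}.
That is 3 commits.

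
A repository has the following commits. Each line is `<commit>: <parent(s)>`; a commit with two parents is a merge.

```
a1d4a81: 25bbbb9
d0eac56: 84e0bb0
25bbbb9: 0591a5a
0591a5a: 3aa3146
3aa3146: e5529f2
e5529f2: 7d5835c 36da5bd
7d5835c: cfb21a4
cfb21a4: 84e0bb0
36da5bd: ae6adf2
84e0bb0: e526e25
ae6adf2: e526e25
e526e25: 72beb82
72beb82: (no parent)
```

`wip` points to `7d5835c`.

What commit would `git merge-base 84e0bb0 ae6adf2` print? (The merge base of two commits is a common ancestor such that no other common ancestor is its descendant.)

Ancestors of 84e0bb0: {72beb82, 84e0bb0, e526e25}.
Ancestors of ae6adf2: {72beb82, ae6adf2, e526e25}.
Common ancestors: {72beb82, e526e25}.
Among these, e526e25 is not an ancestor of any other common ancestor — it is the merge base.

e526e25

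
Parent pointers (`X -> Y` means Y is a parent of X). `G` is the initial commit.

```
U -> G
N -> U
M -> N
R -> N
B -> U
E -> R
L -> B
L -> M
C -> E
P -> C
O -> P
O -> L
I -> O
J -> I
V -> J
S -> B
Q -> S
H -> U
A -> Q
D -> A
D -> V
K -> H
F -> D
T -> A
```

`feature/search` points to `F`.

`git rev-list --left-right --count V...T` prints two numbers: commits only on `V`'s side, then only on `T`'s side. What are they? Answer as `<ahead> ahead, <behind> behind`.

11 ahead, 4 behind

Reachable from V: {B, C, E, G, I, J, L, M, N, O, P, R, U, V}.
Reachable from T: {A, B, G, Q, S, T, U}.
Only in V's history (ahead): {C, E, I, J, L, M, N, O, P, R, V} — 11.
Only in T's history (behind): {A, Q, S, T} — 4.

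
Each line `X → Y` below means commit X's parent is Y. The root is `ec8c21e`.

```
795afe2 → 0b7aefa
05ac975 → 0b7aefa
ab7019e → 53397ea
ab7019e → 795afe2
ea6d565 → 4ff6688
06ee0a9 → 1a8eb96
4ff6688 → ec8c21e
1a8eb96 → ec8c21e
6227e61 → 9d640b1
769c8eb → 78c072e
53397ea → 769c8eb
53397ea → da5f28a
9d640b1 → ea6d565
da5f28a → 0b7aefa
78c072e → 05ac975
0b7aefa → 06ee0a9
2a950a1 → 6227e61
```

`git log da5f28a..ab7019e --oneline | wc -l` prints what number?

Reachable from ab7019e: {05ac975, 06ee0a9, 0b7aefa, 1a8eb96, 53397ea, 769c8eb, 78c072e, 795afe2, ab7019e, da5f28a, ec8c21e}.
Reachable from da5f28a: {06ee0a9, 0b7aefa, 1a8eb96, da5f28a, ec8c21e}.
In ab7019e's history but not da5f28a's: {05ac975, 53397ea, 769c8eb, 78c072e, 795afe2, ab7019e} — 6 commits.

6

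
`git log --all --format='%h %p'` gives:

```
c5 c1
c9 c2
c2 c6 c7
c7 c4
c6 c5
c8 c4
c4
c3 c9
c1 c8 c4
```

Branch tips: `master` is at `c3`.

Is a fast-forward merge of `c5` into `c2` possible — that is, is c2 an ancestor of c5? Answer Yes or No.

A fast-forward from c2 to c5 is possible iff c2 is an ancestor of c5.
Ancestors of c5: {c1, c4, c5, c8}.
c2 is not among them, so fast-forward is not possible.

No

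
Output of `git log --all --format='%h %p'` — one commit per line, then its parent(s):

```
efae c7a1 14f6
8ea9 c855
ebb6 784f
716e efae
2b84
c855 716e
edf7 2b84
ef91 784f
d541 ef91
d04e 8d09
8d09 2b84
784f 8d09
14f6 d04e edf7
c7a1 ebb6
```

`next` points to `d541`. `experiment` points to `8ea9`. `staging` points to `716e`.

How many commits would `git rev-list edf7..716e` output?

8

Reachable from 716e: {14f6, 2b84, 716e, 784f, 8d09, c7a1, d04e, ebb6, edf7, efae}.
Reachable from edf7: {2b84, edf7}.
In 716e's history but not edf7's: {14f6, 716e, 784f, 8d09, c7a1, d04e, ebb6, efae} — 8 commits.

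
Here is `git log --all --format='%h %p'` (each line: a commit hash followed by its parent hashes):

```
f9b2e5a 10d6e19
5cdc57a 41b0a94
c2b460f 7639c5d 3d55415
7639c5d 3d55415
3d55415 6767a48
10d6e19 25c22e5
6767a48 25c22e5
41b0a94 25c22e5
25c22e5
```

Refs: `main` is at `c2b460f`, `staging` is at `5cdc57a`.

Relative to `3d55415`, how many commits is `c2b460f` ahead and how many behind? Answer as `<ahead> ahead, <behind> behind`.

Reachable from c2b460f: {25c22e5, 3d55415, 6767a48, 7639c5d, c2b460f}.
Reachable from 3d55415: {25c22e5, 3d55415, 6767a48}.
Only in c2b460f's history (ahead): {7639c5d, c2b460f} — 2.
Only in 3d55415's history (behind): {} — 0.

2 ahead, 0 behind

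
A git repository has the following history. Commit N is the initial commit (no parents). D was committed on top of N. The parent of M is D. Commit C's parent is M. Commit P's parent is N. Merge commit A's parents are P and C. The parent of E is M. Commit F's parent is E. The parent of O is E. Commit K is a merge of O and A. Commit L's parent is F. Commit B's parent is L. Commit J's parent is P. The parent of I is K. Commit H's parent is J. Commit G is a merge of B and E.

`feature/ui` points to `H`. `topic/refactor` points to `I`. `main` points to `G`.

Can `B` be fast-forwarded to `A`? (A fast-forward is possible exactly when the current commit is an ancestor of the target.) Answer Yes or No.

No

A fast-forward from B to A is possible iff B is an ancestor of A.
Ancestors of A: {A, C, D, M, N, P}.
B is not among them, so fast-forward is not possible.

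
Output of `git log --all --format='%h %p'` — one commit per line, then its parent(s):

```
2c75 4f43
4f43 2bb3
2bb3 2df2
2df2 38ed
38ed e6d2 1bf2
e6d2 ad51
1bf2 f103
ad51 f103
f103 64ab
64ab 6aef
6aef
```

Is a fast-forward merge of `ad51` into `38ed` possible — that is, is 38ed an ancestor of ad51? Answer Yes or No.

No

A fast-forward from 38ed to ad51 is possible iff 38ed is an ancestor of ad51.
Ancestors of ad51: {64ab, 6aef, ad51, f103}.
38ed is not among them, so fast-forward is not possible.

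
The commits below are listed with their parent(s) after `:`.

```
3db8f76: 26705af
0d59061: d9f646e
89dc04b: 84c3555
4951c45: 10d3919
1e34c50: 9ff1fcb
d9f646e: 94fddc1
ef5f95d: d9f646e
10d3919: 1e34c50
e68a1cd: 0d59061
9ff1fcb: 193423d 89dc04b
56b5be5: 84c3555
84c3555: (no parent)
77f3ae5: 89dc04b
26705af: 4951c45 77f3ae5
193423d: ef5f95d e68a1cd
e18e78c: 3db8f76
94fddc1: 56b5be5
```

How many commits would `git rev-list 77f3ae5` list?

Walking parent pointers from 77f3ae5: reachable set = {77f3ae5, 84c3555, 89dc04b}.
That is 3 commits.

3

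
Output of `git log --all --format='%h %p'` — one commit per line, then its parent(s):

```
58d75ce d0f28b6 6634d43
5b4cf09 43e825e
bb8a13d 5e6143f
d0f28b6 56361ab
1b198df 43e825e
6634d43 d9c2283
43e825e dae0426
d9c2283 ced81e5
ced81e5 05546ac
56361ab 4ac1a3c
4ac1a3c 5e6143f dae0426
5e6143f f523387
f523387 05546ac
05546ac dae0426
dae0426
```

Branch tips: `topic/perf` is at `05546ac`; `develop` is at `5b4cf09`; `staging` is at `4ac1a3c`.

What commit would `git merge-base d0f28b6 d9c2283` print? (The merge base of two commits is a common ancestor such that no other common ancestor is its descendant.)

05546ac

Ancestors of d0f28b6: {05546ac, 4ac1a3c, 56361ab, 5e6143f, d0f28b6, dae0426, f523387}.
Ancestors of d9c2283: {05546ac, ced81e5, d9c2283, dae0426}.
Common ancestors: {05546ac, dae0426}.
Among these, 05546ac is not an ancestor of any other common ancestor — it is the merge base.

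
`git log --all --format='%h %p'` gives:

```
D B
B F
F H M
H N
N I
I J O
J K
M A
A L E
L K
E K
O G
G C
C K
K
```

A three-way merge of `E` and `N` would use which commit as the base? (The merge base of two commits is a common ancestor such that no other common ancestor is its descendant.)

Ancestors of E: {E, K}.
Ancestors of N: {C, G, I, J, K, N, O}.
Common ancestors: {K}.
The only common ancestor is K, so it is the merge base.

K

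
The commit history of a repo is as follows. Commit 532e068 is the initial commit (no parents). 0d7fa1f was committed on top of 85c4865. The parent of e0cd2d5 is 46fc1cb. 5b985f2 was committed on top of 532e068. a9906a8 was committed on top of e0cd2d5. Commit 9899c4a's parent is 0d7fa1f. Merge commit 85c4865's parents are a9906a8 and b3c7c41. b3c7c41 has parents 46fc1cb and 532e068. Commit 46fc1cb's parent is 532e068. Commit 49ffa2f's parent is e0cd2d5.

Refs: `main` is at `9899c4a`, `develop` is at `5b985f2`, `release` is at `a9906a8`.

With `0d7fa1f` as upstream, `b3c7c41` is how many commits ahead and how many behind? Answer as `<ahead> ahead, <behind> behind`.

Reachable from b3c7c41: {46fc1cb, 532e068, b3c7c41}.
Reachable from 0d7fa1f: {0d7fa1f, 46fc1cb, 532e068, 85c4865, a9906a8, b3c7c41, e0cd2d5}.
Only in b3c7c41's history (ahead): {} — 0.
Only in 0d7fa1f's history (behind): {0d7fa1f, 85c4865, a9906a8, e0cd2d5} — 4.

0 ahead, 4 behind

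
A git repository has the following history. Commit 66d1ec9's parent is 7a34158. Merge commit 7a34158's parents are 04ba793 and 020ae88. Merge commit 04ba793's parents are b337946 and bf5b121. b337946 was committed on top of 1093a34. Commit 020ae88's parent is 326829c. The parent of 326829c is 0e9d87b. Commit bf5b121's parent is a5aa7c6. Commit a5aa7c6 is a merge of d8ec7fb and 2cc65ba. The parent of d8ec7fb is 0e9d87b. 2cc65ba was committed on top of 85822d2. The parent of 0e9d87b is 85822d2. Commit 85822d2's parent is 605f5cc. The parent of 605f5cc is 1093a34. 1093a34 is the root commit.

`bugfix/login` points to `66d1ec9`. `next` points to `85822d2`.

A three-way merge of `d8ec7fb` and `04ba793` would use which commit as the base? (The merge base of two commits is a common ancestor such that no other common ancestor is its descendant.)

Ancestors of d8ec7fb: {0e9d87b, 1093a34, 605f5cc, 85822d2, d8ec7fb}.
Ancestors of 04ba793: {04ba793, 0e9d87b, 1093a34, 2cc65ba, 605f5cc, 85822d2, a5aa7c6, b337946, bf5b121, d8ec7fb}.
Common ancestors: {0e9d87b, 1093a34, 605f5cc, 85822d2, d8ec7fb}.
Among these, d8ec7fb is not an ancestor of any other common ancestor — it is the merge base.

d8ec7fb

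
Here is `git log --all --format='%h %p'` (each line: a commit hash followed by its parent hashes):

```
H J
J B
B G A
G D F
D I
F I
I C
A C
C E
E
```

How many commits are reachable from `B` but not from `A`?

Reachable from B: {A, B, C, D, E, F, G, I}.
Reachable from A: {A, C, E}.
In B's history but not A's: {B, D, F, G, I} — 5 commits.

5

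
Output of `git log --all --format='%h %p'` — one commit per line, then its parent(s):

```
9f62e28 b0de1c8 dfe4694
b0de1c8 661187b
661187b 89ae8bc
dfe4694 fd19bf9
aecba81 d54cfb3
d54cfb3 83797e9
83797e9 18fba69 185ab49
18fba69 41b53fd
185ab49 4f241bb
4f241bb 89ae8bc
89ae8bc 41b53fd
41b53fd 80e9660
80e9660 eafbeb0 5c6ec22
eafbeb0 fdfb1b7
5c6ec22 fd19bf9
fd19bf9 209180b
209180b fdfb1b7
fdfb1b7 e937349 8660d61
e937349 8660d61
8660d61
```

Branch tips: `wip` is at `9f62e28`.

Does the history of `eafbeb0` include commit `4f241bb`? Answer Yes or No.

Ancestors of eafbeb0: {8660d61, e937349, eafbeb0, fdfb1b7}.
4f241bb is not in that set, so it is not an ancestor of eafbeb0.

No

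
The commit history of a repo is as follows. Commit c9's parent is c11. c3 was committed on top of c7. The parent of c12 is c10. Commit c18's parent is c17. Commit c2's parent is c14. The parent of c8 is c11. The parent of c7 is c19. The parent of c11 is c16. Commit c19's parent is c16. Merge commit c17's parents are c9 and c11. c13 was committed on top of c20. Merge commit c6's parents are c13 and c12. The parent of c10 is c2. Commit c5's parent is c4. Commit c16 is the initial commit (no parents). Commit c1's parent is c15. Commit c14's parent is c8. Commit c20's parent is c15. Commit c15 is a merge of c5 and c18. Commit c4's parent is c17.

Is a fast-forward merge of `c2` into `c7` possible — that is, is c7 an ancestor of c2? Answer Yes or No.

No

A fast-forward from c7 to c2 is possible iff c7 is an ancestor of c2.
Ancestors of c2: {c11, c14, c16, c2, c8}.
c7 is not among them, so fast-forward is not possible.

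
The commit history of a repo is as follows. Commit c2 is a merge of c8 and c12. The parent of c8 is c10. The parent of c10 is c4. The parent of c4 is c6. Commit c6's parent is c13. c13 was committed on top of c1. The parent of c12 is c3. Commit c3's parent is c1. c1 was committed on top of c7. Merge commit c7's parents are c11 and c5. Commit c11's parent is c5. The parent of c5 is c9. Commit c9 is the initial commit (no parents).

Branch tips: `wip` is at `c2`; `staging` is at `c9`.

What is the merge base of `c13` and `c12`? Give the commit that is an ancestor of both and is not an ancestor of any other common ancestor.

c1

Ancestors of c13: {c1, c11, c13, c5, c7, c9}.
Ancestors of c12: {c1, c11, c12, c3, c5, c7, c9}.
Common ancestors: {c1, c11, c5, c7, c9}.
Among these, c1 is not an ancestor of any other common ancestor — it is the merge base.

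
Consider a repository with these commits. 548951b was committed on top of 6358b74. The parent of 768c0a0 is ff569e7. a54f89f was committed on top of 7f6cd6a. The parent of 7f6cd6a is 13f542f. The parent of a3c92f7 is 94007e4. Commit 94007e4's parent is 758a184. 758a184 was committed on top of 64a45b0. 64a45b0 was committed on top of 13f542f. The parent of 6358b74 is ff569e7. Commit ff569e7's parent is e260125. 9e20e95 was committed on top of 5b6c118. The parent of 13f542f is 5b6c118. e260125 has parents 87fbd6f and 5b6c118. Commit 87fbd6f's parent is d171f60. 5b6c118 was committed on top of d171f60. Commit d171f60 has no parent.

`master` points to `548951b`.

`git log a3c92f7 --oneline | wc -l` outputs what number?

Walking parent pointers from a3c92f7: reachable set = {13f542f, 5b6c118, 64a45b0, 758a184, 94007e4, a3c92f7, d171f60}.
That is 7 commits.

7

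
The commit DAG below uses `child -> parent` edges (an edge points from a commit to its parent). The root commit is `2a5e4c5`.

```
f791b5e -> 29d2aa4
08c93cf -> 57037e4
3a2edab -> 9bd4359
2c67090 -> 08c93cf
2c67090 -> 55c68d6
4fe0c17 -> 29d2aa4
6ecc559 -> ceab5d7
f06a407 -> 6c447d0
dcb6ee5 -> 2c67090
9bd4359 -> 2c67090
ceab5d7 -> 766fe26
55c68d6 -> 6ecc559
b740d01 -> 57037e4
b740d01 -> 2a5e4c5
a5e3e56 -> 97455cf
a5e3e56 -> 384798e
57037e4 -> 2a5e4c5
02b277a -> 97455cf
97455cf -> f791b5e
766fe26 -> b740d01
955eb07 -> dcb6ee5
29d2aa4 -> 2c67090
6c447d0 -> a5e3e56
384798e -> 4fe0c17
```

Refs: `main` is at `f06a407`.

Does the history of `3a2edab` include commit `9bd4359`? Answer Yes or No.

Yes

Ancestors of 3a2edab (commits reachable by following parents): {08c93cf, 2a5e4c5, 2c67090, 3a2edab, 55c68d6, 57037e4, 6ecc559, 766fe26, 9bd4359, b740d01, ceab5d7}.
9bd4359 is in that set, so it is an ancestor of 3a2edab.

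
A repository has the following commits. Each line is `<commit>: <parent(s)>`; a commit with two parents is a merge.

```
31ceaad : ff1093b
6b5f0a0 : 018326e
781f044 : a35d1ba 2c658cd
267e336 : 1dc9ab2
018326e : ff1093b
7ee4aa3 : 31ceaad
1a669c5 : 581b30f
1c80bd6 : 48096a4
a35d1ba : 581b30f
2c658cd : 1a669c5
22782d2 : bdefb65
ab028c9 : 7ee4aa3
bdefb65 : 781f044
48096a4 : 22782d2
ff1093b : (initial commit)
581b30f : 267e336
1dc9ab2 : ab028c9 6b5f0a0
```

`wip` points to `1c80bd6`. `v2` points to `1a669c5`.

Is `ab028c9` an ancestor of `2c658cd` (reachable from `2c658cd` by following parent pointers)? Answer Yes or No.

Ancestors of 2c658cd (commits reachable by following parents): {018326e, 1a669c5, 1dc9ab2, 267e336, 2c658cd, 31ceaad, 581b30f, 6b5f0a0, 7ee4aa3, ab028c9, ff1093b}.
ab028c9 is in that set, so it is an ancestor of 2c658cd.

Yes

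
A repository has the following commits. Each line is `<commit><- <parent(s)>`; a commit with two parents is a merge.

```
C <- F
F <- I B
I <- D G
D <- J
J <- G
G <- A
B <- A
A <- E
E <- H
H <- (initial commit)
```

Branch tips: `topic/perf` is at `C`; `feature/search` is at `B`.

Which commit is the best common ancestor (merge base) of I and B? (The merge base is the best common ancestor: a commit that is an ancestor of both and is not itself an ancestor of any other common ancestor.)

Ancestors of I: {A, D, E, G, H, I, J}.
Ancestors of B: {A, B, E, H}.
Common ancestors: {A, E, H}.
Among these, A is not an ancestor of any other common ancestor — it is the merge base.

A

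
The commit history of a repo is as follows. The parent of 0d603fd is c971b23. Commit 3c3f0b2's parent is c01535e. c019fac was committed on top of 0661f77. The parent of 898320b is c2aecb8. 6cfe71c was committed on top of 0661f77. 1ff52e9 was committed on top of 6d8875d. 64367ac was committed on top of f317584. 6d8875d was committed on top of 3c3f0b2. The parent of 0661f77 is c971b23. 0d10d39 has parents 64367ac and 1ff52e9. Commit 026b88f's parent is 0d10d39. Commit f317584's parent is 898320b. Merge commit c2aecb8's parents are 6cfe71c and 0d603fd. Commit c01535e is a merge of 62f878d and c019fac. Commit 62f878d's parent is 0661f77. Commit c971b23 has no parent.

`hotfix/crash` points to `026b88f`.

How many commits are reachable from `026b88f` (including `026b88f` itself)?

16

Walking parent pointers from 026b88f: reachable set = {026b88f, 0661f77, 0d10d39, 0d603fd, 1ff52e9, 3c3f0b2, 62f878d, 64367ac, 6cfe71c, 6d8875d, 898320b, c01535e, c019fac, c2aecb8, c971b23, f317584}.
That is 16 commits.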